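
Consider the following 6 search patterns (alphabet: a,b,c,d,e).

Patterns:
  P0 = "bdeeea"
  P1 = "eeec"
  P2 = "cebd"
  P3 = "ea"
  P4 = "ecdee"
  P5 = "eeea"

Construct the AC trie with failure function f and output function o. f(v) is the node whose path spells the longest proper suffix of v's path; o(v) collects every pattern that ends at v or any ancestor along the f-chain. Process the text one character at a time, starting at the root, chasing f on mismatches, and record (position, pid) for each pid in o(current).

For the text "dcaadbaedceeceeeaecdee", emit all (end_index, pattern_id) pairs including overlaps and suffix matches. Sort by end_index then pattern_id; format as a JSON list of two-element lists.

Build automaton:
Trie (insert patterns):
  n0 'ε': b→1 c→11 e→7
  n1 'b': d→2
  n2 'bd': e→3
  n3 'bde': e→4
  n4 'bdee': e→5
  n5 'bdeee': a→6
  n6 'bdeeea': ·  [P0 ends]
  n7 'e': a→15 c→16 e→8
  n8 'ee': e→9
  n9 'eee': a→20 c→10
  n10 'eeec': ·  [P1 ends]
  n11 'c': e→12
  n12 'ce': b→13
  n13 'ceb': d→14
  n14 'cebd': ·  [P2 ends]
  n15 'ea': ·  [P3 ends]
  n16 'ec': d→17
  n17 'ecd': e→18
  n18 'ecde': e→19
  n19 'ecdee': ·  [P4 ends]
  n20 'eeea': ·  [P5 ends]

Failure links (BFS by depth):
  fail(1) 'b': from fail(0)=0 chase 'b': 0 ⇒ 0;  out=∅∪out(0)=∅
  fail(7) 'e': from fail(0)=0 chase 'e': 0 ⇒ 0;  out=∅∪out(0)=∅
  fail(11) 'c': from fail(0)=0 chase 'c': 0 ⇒ 0;  out=∅∪out(0)=∅
  fail(2) 'bd': from fail(1)=0 chase 'd': 0 ⇒ 0;  out=∅∪out(0)=∅
  fail(8) 'ee': from fail(7)=0 chase 'e': 0 ⇒ 7;  out=∅∪out(7)=∅
  fail(12) 'ce': from fail(11)=0 chase 'e': 0 ⇒ 7;  out=∅∪out(7)=∅
  fail(15) 'ea': from fail(7)=0 chase 'a': 0 ⇒ 0;  out={3}∪out(0)={3}
  fail(16) 'ec': from fail(7)=0 chase 'c': 0 ⇒ 11;  out=∅∪out(11)=∅
  fail(3) 'bde': from fail(2)=0 chase 'e': 0 ⇒ 7;  out=∅∪out(7)=∅
  fail(9) 'eee': from fail(8)=7 chase 'e': 7 ⇒ 8;  out=∅∪out(8)=∅
  fail(13) 'ceb': from fail(12)=7 chase 'b': 7→0 ⇒ 1;  out=∅∪out(1)=∅
  fail(17) 'ecd': from fail(16)=11 chase 'd': 11→0 ⇒ 0;  out=∅∪out(0)=∅
  fail(4) 'bdee': from fail(3)=7 chase 'e': 7 ⇒ 8;  out=∅∪out(8)=∅
  fail(10) 'eeec': from fail(9)=8 chase 'c': 8→7 ⇒ 16;  out={1}∪out(16)={1}
  fail(14) 'cebd': from fail(13)=1 chase 'd': 1 ⇒ 2;  out={2}∪out(2)={2}
  fail(18) 'ecde': from fail(17)=0 chase 'e': 0 ⇒ 7;  out=∅∪out(7)=∅
  fail(20) 'eeea': from fail(9)=8 chase 'a': 8→7 ⇒ 15;  out={5}∪out(15)={3,5}
  fail(5) 'bdeee': from fail(4)=8 chase 'e': 8 ⇒ 9;  out=∅∪out(9)=∅
  fail(19) 'ecdee': from fail(18)=7 chase 'e': 7 ⇒ 8;  out={4}∪out(8)={4}
  fail(6) 'bdeeea': from fail(5)=9 chase 'a': 9 ⇒ 20;  out={0}∪out(20)={0,3,5}

Text stream:
i=0 'd': node 0→0
i=1 'c': node 0→11
i=2 'a': node 11→0 ·f
i=3 'a': node 0→0
i=4 'd': node 0→0
i=5 'b': node 0→1
i=6 'a': node 1→0 ·f
i=7 'e': node 0→7
i=8 'd': node 7→0 ·f
i=9 'c': node 0→11
i=10 'e': node 11→12
i=11 'e': node 12→8 ·f
i=12 'c': node 8→16 ·f
i=13 'e': node 16→12 ·f
i=14 'e': node 12→8 ·f
i=15 'e': node 8→9
i=16 'a': node 9→20  emit P3@[15:16],P5@[13:16]
i=17 'e': node 20→7 ·f
i=18 'c': node 7→16
i=19 'd': node 16→17
i=20 'e': node 17→18
i=21 'e': node 18→19  emit P4@[17:21]

Matches: [[16,3],[16,5],[21,4]]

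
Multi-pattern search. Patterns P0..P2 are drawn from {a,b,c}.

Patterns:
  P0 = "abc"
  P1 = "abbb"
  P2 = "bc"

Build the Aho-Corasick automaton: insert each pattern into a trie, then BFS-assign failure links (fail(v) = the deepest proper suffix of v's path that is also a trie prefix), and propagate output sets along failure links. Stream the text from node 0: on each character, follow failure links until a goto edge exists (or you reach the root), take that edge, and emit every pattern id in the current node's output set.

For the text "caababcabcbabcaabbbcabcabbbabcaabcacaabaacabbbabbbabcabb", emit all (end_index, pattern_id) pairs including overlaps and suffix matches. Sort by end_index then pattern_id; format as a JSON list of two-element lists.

Build automaton:
Trie (insert patterns):
  n0 'ε': a→1 b→6
  n1 'a': b→2
  n2 'ab': b→4 c→3
  n3 'abc': ·  ←P0
  n4 'abb': b→5
  n5 'abbb': ·  ←P1
  n6 'b': c→7
  n7 'bc': ·  ←P2

BFS fail/out derivation:
  fail(1) 'a': from fail(0)=0 chase 'a': 0 ⇒ 0;  out=∅∪out(0)=∅
  fail(6) 'b': from fail(0)=0 chase 'b': 0 ⇒ 0;  out=∅∪out(0)=∅
  fail(2) 'ab': from fail(1)=0 chase 'b': 0 ⇒ 6;  out=∅∪out(6)=∅
  fail(7) 'bc': from fail(6)=0 chase 'c': 0 ⇒ 0;  out={2}∪out(0)={2}
  fail(3) 'abc': from fail(2)=6 chase 'c': 6 ⇒ 7;  out={0}∪out(7)={0,2}
  fail(4) 'abb': from fail(2)=6 chase 'b': 6→0 ⇒ 6;  out=∅∪out(6)=∅
  fail(5) 'abbb': from fail(4)=6 chase 'b': 6→0 ⇒ 6;  out={1}∪out(6)={1}

Run:
[0] read 'c'  n0⇒n0
[1] read 'a'  n0⇒n1
[2] read 'a'  n1⇒n1 (fail-walked)
[3] read 'b'  n1⇒n2
[4] read 'a'  n2⇒n1 (fail-walked)
[5] read 'b'  n1⇒n2
[6] read 'c'  n2⇒n3  ** P0@[4:6],P2@[5:6]
[7] read 'a'  n3⇒n1 (fail-walked)
[8] read 'b'  n1⇒n2
[9] read 'c'  n2⇒n3  ** P0@[7:9],P2@[8:9]
[10] read 'b'  n3⇒n6 (fail-walked)
[11] read 'a'  n6⇒n1 (fail-walked)
[12] read 'b'  n1⇒n2
[13] read 'c'  n2⇒n3  ** P0@[11:13],P2@[12:13]
[14] read 'a'  n3⇒n1 (fail-walked)
[15] read 'a'  n1⇒n1 (fail-walked)
[16] read 'b'  n1⇒n2
[17] read 'b'  n2⇒n4
[18] read 'b'  n4⇒n5  ** P1@[15:18]
[19] read 'c'  n5⇒n7 (fail-walked)  ** P2@[18:19]
[20] read 'a'  n7⇒n1 (fail-walked)
[21] read 'b'  n1⇒n2
[22] read 'c'  n2⇒n3  ** P0@[20:22],P2@[21:22]
[23] read 'a'  n3⇒n1 (fail-walked)
[24] read 'b'  n1⇒n2
[25] read 'b'  n2⇒n4
[26] read 'b'  n4⇒n5  ** P1@[23:26]
[27] read 'a'  n5⇒n1 (fail-walked)
[28] read 'b'  n1⇒n2
[29] read 'c'  n2⇒n3  ** P0@[27:29],P2@[28:29]
[30] read 'a'  n3⇒n1 (fail-walked)
[31] read 'a'  n1⇒n1 (fail-walked)
[32] read 'b'  n1⇒n2
[33] read 'c'  n2⇒n3  ** P0@[31:33],P2@[32:33]
[34] read 'a'  n3⇒n1 (fail-walked)
[35] read 'c'  n1⇒n0 (fail-walked)
[36] read 'a'  n0⇒n1
[37] read 'a'  n1⇒n1 (fail-walked)
[38] read 'b'  n1⇒n2
[39] read 'a'  n2⇒n1 (fail-walked)
[40] read 'a'  n1⇒n1 (fail-walked)
[41] read 'c'  n1⇒n0 (fail-walked)
[42] read 'a'  n0⇒n1
[43] read 'b'  n1⇒n2
[44] read 'b'  n2⇒n4
[45] read 'b'  n4⇒n5  ** P1@[42:45]
[46] read 'a'  n5⇒n1 (fail-walked)
[47] read 'b'  n1⇒n2
[48] read 'b'  n2⇒n4
[49] read 'b'  n4⇒n5  ** P1@[46:49]
[50] read 'a'  n5⇒n1 (fail-walked)
[51] read 'b'  n1⇒n2
[52] read 'c'  n2⇒n3  ** P0@[50:52],P2@[51:52]
[53] read 'a'  n3⇒n1 (fail-walked)
[54] read 'b'  n1⇒n2
[55] read 'b'  n2⇒n4

Result: [[6,0],[6,2],[9,0],[9,2],[13,0],[13,2],[18,1],[19,2],[22,0],[22,2],[26,1],[29,0],[29,2],[33,0],[33,2],[45,1],[49,1],[52,0],[52,2]]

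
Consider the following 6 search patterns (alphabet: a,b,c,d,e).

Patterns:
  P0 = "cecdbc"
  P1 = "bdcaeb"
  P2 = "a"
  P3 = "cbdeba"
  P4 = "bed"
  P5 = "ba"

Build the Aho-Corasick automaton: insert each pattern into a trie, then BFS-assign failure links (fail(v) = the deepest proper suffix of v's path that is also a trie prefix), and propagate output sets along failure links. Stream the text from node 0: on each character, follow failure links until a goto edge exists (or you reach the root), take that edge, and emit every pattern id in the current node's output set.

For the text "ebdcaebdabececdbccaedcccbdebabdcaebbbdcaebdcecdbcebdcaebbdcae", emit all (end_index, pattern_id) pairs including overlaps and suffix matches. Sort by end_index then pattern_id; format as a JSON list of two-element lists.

Construct AC machine:
Trie nodes:
  0='ε' goto a→13 b→7 c→1
  1='c' goto b→14 e→2
  2='ce' goto c→3
  3='cec' goto d→4
  4='cecd' goto b→5
  5='cecdb' goto c→6
  6='cecdbc' goto ·  [P0 ends]
  7='b' goto a→21 d→8 e→19
  8='bd' goto c→9
  9='bdc' goto a→10
  10='bdca' goto e→11
  11='bdcae' goto b→12
  12='bdcaeb' goto ·  [P1 ends]
  13='a' goto ·  [P2 ends]
  14='cb' goto d→15
  15='cbd' goto e→16
  16='cbde' goto b→17
  17='cbdeb' goto a→18
  18='cbdeba' goto ·  [P3 ends]
  19='be' goto d→20
  20='bed' goto ·  [P4 ends]
  21='ba' goto ·  [P5 ends]

Failure links (BFS by depth):
  fail(1) 'c': from fail(0)=0 chase 'c': 0 ⇒ 0;  out=∅∪out(0)=∅
  fail(7) 'b': from fail(0)=0 chase 'b': 0 ⇒ 0;  out=∅∪out(0)=∅
  fail(13) 'a': from fail(0)=0 chase 'a': 0 ⇒ 0;  out={2}∪out(0)={2}
  fail(2) 'ce': from fail(1)=0 chase 'e': 0 ⇒ 0;  out=∅∪out(0)=∅
  fail(8) 'bd': from fail(7)=0 chase 'd': 0 ⇒ 0;  out=∅∪out(0)=∅
  fail(14) 'cb': from fail(1)=0 chase 'b': 0 ⇒ 7;  out=∅∪out(7)=∅
  fail(19) 'be': from fail(7)=0 chase 'e': 0 ⇒ 0;  out=∅∪out(0)=∅
  fail(21) 'ba': from fail(7)=0 chase 'a': 0 ⇒ 13;  out={5}∪out(13)={2,5}
  fail(3) 'cec': from fail(2)=0 chase 'c': 0 ⇒ 1;  out=∅∪out(1)=∅
  fail(9) 'bdc': from fail(8)=0 chase 'c': 0 ⇒ 1;  out=∅∪out(1)=∅
  fail(15) 'cbd': from fail(14)=7 chase 'd': 7 ⇒ 8;  out=∅∪out(8)=∅
  fail(20) 'bed': from fail(19)=0 chase 'd': 0 ⇒ 0;  out={4}∪out(0)={4}
  fail(4) 'cecd': from fail(3)=1 chase 'd': 1→0 ⇒ 0;  out=∅∪out(0)=∅
  fail(10) 'bdca': from fail(9)=1 chase 'a': 1→0 ⇒ 13;  out=∅∪out(13)={2}
  fail(16) 'cbde': from fail(15)=8 chase 'e': 8→0 ⇒ 0;  out=∅∪out(0)=∅
  fail(5) 'cecdb': from fail(4)=0 chase 'b': 0 ⇒ 7;  out=∅∪out(7)=∅
  fail(11) 'bdcae': from fail(10)=13 chase 'e': 13→0 ⇒ 0;  out=∅∪out(0)=∅
  fail(17) 'cbdeb': from fail(16)=0 chase 'b': 0 ⇒ 7;  out=∅∪out(7)=∅
  fail(6) 'cecdbc': from fail(5)=7 chase 'c': 7→0 ⇒ 1;  out={0}∪out(1)={0}
  fail(12) 'bdcaeb': from fail(11)=0 chase 'b': 0 ⇒ 7;  out={1}∪out(7)={1}
  fail(18) 'cbdeba': from fail(17)=7 chase 'a': 7 ⇒ 21;  out={3}∪out(21)={2,3,5}

Scan:
i=0 'e': node 0→0
i=1 'b': node 0→7
i=2 'd': node 7→8
i=3 'c': node 8→9
i=4 'a': node 9→10  emit P2@[4:4]
i=5 'e': node 10→11
i=6 'b': node 11→12  emit P1@[1:6]
i=7 'd': node 12→8 (fail-walked)
i=8 'a': node 8→13 (fail-walked)  emit P2@[8:8]
i=9 'b': node 13→7 (fail-walked)
i=10 'e': node 7→19
i=11 'c': node 19→1 (fail-walked)
i=12 'e': node 1→2
i=13 'c': node 2→3
i=14 'd': node 3→4
i=15 'b': node 4→5
i=16 'c': node 5→6  emit P0@[11:16]
i=17 'c': node 6→1 (fail-walked)
i=18 'a': node 1→13 (fail-walked)  emit P2@[18:18]
i=19 'e': node 13→0 (fail-walked)
i=20 'd': node 0→0
i=21 'c': node 0→1
i=22 'c': node 1→1 (fail-walked)
i=23 'c': node 1→1 (fail-walked)
i=24 'b': node 1→14
i=25 'd': node 14→15
i=26 'e': node 15→16
i=27 'b': node 16→17
i=28 'a': node 17→18  emit P2@[28:28],P3@[23:28],P5@[27:28]
i=29 'b': node 18→7 (fail-walked)
i=30 'd': node 7→8
i=31 'c': node 8→9
i=32 'a': node 9→10  emit P2@[32:32]
i=33 'e': node 10→11
i=34 'b': node 11→12  emit P1@[29:34]
i=35 'b': node 12→7 (fail-walked)
i=36 'b': node 7→7 (fail-walked)
i=37 'd': node 7→8
i=38 'c': node 8→9
i=39 'a': node 9→10  emit P2@[39:39]
i=40 'e': node 10→11
i=41 'b': node 11→12  emit P1@[36:41]
i=42 'd': node 12→8 (fail-walked)
i=43 'c': node 8→9
i=44 'e': node 9→2 (fail-walked)
i=45 'c': node 2→3
i=46 'd': node 3→4
i=47 'b': node 4→5
i=48 'c': node 5→6  emit P0@[43:48]
i=49 'e': node 6→2 (fail-walked)
i=50 'b': node 2→7 (fail-walked)
i=51 'd': node 7→8
i=52 'c': node 8→9
i=53 'a': node 9→10  emit P2@[53:53]
i=54 'e': node 10→11
i=55 'b': node 11→12  emit P1@[50:55]
i=56 'b': node 12→7 (fail-walked)
i=57 'd': node 7→8
i=58 'c': node 8→9
i=59 'a': node 9→10  emit P2@[59:59]
i=60 'e': node 10→11

Result: [[4,2],[6,1],[8,2],[16,0],[18,2],[28,2],[28,3],[28,5],[32,2],[34,1],[39,2],[41,1],[48,0],[53,2],[55,1],[59,2]]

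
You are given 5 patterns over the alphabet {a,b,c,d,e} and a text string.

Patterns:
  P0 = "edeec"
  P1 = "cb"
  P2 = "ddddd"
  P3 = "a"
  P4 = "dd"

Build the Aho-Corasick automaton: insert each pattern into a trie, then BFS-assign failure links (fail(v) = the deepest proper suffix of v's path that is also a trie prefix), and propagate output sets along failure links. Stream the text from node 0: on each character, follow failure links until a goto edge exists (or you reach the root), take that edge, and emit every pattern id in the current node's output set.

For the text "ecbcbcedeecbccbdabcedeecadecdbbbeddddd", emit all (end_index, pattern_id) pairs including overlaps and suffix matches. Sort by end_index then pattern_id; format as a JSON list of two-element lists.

Build:
Trie nodes:
  0='ε' goto a→13 c→6 d→8 e→1
  1='e' goto d→2
  2='ed' goto e→3
  3='ede' goto e→4
  4='edee' goto c→5
  5='edeec' goto ·  [P0 ends]
  6='c' goto b→7
  7='cb' goto ·  [P1 ends]
  8='d' goto d→9
  9='dd' goto d→10  [P4 ends]
  10='ddd' goto d→11
  11='dddd' goto d→12
  12='ddddd' goto ·  [P2 ends]
  13='a' goto ·  [P3 ends]

Failure links (BFS by depth):
  n1('e'): parent n0 fail=0; on 'e' 0 → fail=0;  out ∅∪∅=∅
  n6('c'): parent n0 fail=0; on 'c' 0 → fail=0;  out ∅∪∅=∅
  n8('d'): parent n0 fail=0; on 'd' 0 → fail=0;  out ∅∪∅=∅
  n13('a'): parent n0 fail=0; on 'a' 0 → fail=0;  out {3}∪∅={3}
  n2('ed'): parent n1 fail=0; on 'd' 0 → fail=8;  out ∅∪∅=∅
  n7('cb'): parent n6 fail=0; on 'b' 0 → fail=0;  out {1}∪∅={1}
  n9('dd'): parent n8 fail=0; on 'd' 0 → fail=8;  out {4}∪∅={4}
  n3('ede'): parent n2 fail=8; on 'e' 8→0 → fail=1;  out ∅∪∅=∅
  n10('ddd'): parent n9 fail=8; on 'd' 8 → fail=9;  out ∅∪{4}={4}
  n4('edee'): parent n3 fail=1; on 'e' 1→0 → fail=1;  out ∅∪∅=∅
  n11('dddd'): parent n10 fail=9; on 'd' 9 → fail=10;  out ∅∪{4}={4}
  n5('edeec'): parent n4 fail=1; on 'c' 1→0 → fail=6;  out {0}∪∅={0}
  n12('ddddd'): parent n11 fail=10; on 'd' 10 → fail=11;  out {2}∪{4}={2,4}

Run:
[0] read 'e'  n0⇒n1
[1] read 'c'  n1⇒n6 (fail-walked)
[2] read 'b'  n6⇒n7  → match P1@[1:2]
[3] read 'c'  n7⇒n6 (fail-walked)
[4] read 'b'  n6⇒n7  → match P1@[3:4]
[5] read 'c'  n7⇒n6 (fail-walked)
[6] read 'e'  n6⇒n1 (fail-walked)
[7] read 'd'  n1⇒n2
[8] read 'e'  n2⇒n3
[9] read 'e'  n3⇒n4
[10] read 'c'  n4⇒n5  → match P0@[6:10]
[11] read 'b'  n5⇒n7 (fail-walked)  → match P1@[10:11]
[12] read 'c'  n7⇒n6 (fail-walked)
[13] read 'c'  n6⇒n6 (fail-walked)
[14] read 'b'  n6⇒n7  → match P1@[13:14]
[15] read 'd'  n7⇒n8 (fail-walked)
[16] read 'a'  n8⇒n13 (fail-walked)  → match P3@[16:16]
[17] read 'b'  n13⇒n0 (fail-walked)
[18] read 'c'  n0⇒n6
[19] read 'e'  n6⇒n1 (fail-walked)
[20] read 'd'  n1⇒n2
[21] read 'e'  n2⇒n3
[22] read 'e'  n3⇒n4
[23] read 'c'  n4⇒n5  → match P0@[19:23]
[24] read 'a'  n5⇒n13 (fail-walked)  → match P3@[24:24]
[25] read 'd'  n13⇒n8 (fail-walked)
[26] read 'e'  n8⇒n1 (fail-walked)
[27] read 'c'  n1⇒n6 (fail-walked)
[28] read 'd'  n6⇒n8 (fail-walked)
[29] read 'b'  n8⇒n0 (fail-walked)
[30] read 'b'  n0⇒n0
[31] read 'b'  n0⇒n0
[32] read 'e'  n0⇒n1
[33] read 'd'  n1⇒n2
[34] read 'd'  n2⇒n9 (fail-walked)  → match P4@[33:34]
[35] read 'd'  n9⇒n10  → match P4@[34:35]
[36] read 'd'  n10⇒n11  → match P4@[35:36]
[37] read 'd'  n11⇒n12  → match P2@[33:37],P4@[36:37]

Matches: [[2,1],[4,1],[10,0],[11,1],[14,1],[16,3],[23,0],[24,3],[34,4],[35,4],[36,4],[37,2],[37,4]]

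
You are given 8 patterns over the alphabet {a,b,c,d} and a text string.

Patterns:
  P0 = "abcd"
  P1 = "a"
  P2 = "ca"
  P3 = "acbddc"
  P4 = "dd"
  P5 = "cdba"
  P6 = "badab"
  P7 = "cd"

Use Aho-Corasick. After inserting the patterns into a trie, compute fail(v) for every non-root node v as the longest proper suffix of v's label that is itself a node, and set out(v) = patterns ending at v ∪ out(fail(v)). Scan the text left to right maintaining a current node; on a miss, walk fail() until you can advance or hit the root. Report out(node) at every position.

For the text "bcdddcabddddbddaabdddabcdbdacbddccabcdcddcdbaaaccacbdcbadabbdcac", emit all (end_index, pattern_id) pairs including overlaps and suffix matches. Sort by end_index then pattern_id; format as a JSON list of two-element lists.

Build:
Trie (insert patterns):
  n0 'ε': a→1 b→17 c→5 d→12
  n1 'a': b→2 c→7  ←P1
  n2 'ab': c→3
  n3 'abc': d→4
  n4 'abcd': ·  ←P0
  n5 'c': a→6 d→14
  n6 'ca': ·  ←P2
  n7 'ac': b→8
  n8 'acb': d→9
  n9 'acbd': d→10
  n10 'acbdd': c→11
  n11 'acbddc': ·  ←P3
  n12 'd': d→13
  n13 'dd': ·  ←P4
  n14 'cd': b→15  ←P7
  n15 'cdb': a→16
  n16 'cdba': ·  ←P5
  n17 'b': a→18
  n18 'ba': d→19
  n19 'bad': a→20
  n20 'bada': b→21
  n21 'badab': ·  ←P6

Failure links (BFS by depth):
  n1('a'): parent n0 fail=0; on 'a' 0 → fail=0;  out {1}∪∅={1}
  n5('c'): parent n0 fail=0; on 'c' 0 → fail=0;  out ∅∪∅=∅
  n12('d'): parent n0 fail=0; on 'd' 0 → fail=0;  out ∅∪∅=∅
  n17('b'): parent n0 fail=0; on 'b' 0 → fail=0;  out ∅∪∅=∅
  n2('ab'): parent n1 fail=0; on 'b' 0 → fail=17;  out ∅∪∅=∅
  n6('ca'): parent n5 fail=0; on 'a' 0 → fail=1;  out {2}∪{1}={1,2}
  n7('ac'): parent n1 fail=0; on 'c' 0 → fail=5;  out ∅∪∅=∅
  n13('dd'): parent n12 fail=0; on 'd' 0 → fail=12;  out {4}∪∅={4}
  n14('cd'): parent n5 fail=0; on 'd' 0 → fail=12;  out {7}∪∅={7}
  n18('ba'): parent n17 fail=0; on 'a' 0 → fail=1;  out ∅∪{1}={1}
  n3('abc'): parent n2 fail=17; on 'c' 17→0 → fail=5;  out ∅∪∅=∅
  n8('acb'): parent n7 fail=5; on 'b' 5→0 → fail=17;  out ∅∪∅=∅
  n15('cdb'): parent n14 fail=12; on 'b' 12→0 → fail=17;  out ∅∪∅=∅
  n19('bad'): parent n18 fail=1; on 'd' 1→0 → fail=12;  out ∅∪∅=∅
  n4('abcd'): parent n3 fail=5; on 'd' 5 → fail=14;  out {0}∪{7}={0,7}
  n9('acbd'): parent n8 fail=17; on 'd' 17→0 → fail=12;  out ∅∪∅=∅
  n16('cdba'): parent n15 fail=17; on 'a' 17 → fail=18;  out {5}∪{1}={1,5}
  n20('bada'): parent n19 fail=12; on 'a' 12→0 → fail=1;  out ∅∪{1}={1}
  n10('acbdd'): parent n9 fail=12; on 'd' 12 → fail=13;  out ∅∪{4}={4}
  n21('badab'): parent n20 fail=1; on 'b' 1 → fail=2;  out {6}∪∅={6}
  n11('acbddc'): parent n10 fail=13; on 'c' 13→12→0 → fail=5;  out {3}∪∅={3}

Text stream:
i=0 'b': node 0→17
i=1 'c': node 17→5 ·f
i=2 'd': node 5→14  → match P7@[1:2]
i=3 'd': node 14→13 ·f  → match P4@[2:3]
i=4 'd': node 13→13 ·f  → match P4@[3:4]
i=5 'c': node 13→5 ·f
i=6 'a': node 5→6  → match P1@[6:6],P2@[5:6]
i=7 'b': node 6→2 ·f
i=8 'd': node 2→12 ·f
i=9 'd': node 12→13  → match P4@[8:9]
i=10 'd': node 13→13 ·f  → match P4@[9:10]
i=11 'd': node 13→13 ·f  → match P4@[10:11]
i=12 'b': node 13→17 ·f
i=13 'd': node 17→12 ·f
i=14 'd': node 12→13  → match P4@[13:14]
i=15 'a': node 13→1 ·f  → match P1@[15:15]
i=16 'a': node 1→1 ·f  → match P1@[16:16]
i=17 'b': node 1→2
i=18 'd': node 2→12 ·f
i=19 'd': node 12→13  → match P4@[18:19]
i=20 'd': node 13→13 ·f  → match P4@[19:20]
i=21 'a': node 13→1 ·f  → match P1@[21:21]
i=22 'b': node 1→2
i=23 'c': node 2→3
i=24 'd': node 3→4  → match P0@[21:24],P7@[23:24]
i=25 'b': node 4→15 ·f
i=26 'd': node 15→12 ·f
i=27 'a': node 12→1 ·f  → match P1@[27:27]
i=28 'c': node 1→7
i=29 'b': node 7→8
i=30 'd': node 8→9
i=31 'd': node 9→10  → match P4@[30:31]
i=32 'c': node 10→11  → match P3@[27:32]
i=33 'c': node 11→5 ·f
i=34 'a': node 5→6  → match P1@[34:34],P2@[33:34]
i=35 'b': node 6→2 ·f
i=36 'c': node 2→3
i=37 'd': node 3→4  → match P0@[34:37],P7@[36:37]
i=38 'c': node 4→5 ·f
i=39 'd': node 5→14  → match P7@[38:39]
i=40 'd': node 14→13 ·f  → match P4@[39:40]
i=41 'c': node 13→5 ·f
i=42 'd': node 5→14  → match P7@[41:42]
i=43 'b': node 14→15
i=44 'a': node 15→16  → match P1@[44:44],P5@[41:44]
i=45 'a': node 16→1 ·f  → match P1@[45:45]
i=46 'a': node 1→1 ·f  → match P1@[46:46]
i=47 'c': node 1→7
i=48 'c': node 7→5 ·f
i=49 'a': node 5→6  → match P1@[49:49],P2@[48:49]
i=50 'c': node 6→7 ·f
i=51 'b': node 7→8
i=52 'd': node 8→9
i=53 'c': node 9→5 ·f
i=54 'b': node 5→17 ·f
i=55 'a': node 17→18  → match P1@[55:55]
i=56 'd': node 18→19
i=57 'a': node 19→20  → match P1@[57:57]
i=58 'b': node 20→21  → match P6@[54:58]
i=59 'b': node 21→17 ·f
i=60 'd': node 17→12 ·f
i=61 'c': node 12→5 ·f
i=62 'a': node 5→6  → match P1@[62:62],P2@[61:62]
i=63 'c': node 6→7 ·f

All matches (sorted): [[2,7],[3,4],[4,4],[6,1],[6,2],[9,4],[10,4],[11,4],[14,4],[15,1],[16,1],[19,4],[20,4],[21,1],[24,0],[24,7],[27,1],[31,4],[32,3],[34,1],[34,2],[37,0],[37,7],[39,7],[40,4],[42,7],[44,1],[44,5],[45,1],[46,1],[49,1],[49,2],[55,1],[57,1],[58,6],[62,1],[62,2]]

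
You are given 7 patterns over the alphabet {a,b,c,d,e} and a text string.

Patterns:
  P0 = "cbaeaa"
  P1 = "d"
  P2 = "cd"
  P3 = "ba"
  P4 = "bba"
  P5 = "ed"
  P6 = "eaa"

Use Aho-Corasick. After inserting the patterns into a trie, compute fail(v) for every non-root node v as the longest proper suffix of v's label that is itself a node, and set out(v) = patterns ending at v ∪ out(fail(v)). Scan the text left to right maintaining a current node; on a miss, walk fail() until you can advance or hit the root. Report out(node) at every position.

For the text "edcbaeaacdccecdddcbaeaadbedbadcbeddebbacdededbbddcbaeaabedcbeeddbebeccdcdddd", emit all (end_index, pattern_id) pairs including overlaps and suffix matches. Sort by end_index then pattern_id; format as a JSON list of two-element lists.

Build automaton:
Trie (insert patterns):
  n0 'ε': b→9 c→1 d→7 e→13
  n1 'c': b→2 d→8
  n2 'cb': a→3
  n3 'cba': e→4
  n4 'cbae': a→5
  n5 'cbaea': a→6
  n6 'cbaeaa': ·  ←P0
  n7 'd': ·  ←P1
  n8 'cd': ·  ←P2
  n9 'b': a→10 b→11
  n10 'ba': ·  ←P3
  n11 'bb': a→12
  n12 'bba': ·  ←P4
  n13 'e': a→15 d→14
  n14 'ed': ·  ←P5
  n15 'ea': a→16
  n16 'eaa': ·  ←P6

Failure links (BFS by depth):
  fail(1) 'c': from fail(0)=0 chase 'c': 0 ⇒ 0;  out=∅∪out(0)=∅
  fail(7) 'd': from fail(0)=0 chase 'd': 0 ⇒ 0;  out={1}∪out(0)={1}
  fail(9) 'b': from fail(0)=0 chase 'b': 0 ⇒ 0;  out=∅∪out(0)=∅
  fail(13) 'e': from fail(0)=0 chase 'e': 0 ⇒ 0;  out=∅∪out(0)=∅
  fail(2) 'cb': from fail(1)=0 chase 'b': 0 ⇒ 9;  out=∅∪out(9)=∅
  fail(8) 'cd': from fail(1)=0 chase 'd': 0 ⇒ 7;  out={2}∪out(7)={1,2}
  fail(10) 'ba': from fail(9)=0 chase 'a': 0 ⇒ 0;  out={3}∪out(0)={3}
  fail(11) 'bb': from fail(9)=0 chase 'b': 0 ⇒ 9;  out=∅∪out(9)=∅
  fail(14) 'ed': from fail(13)=0 chase 'd': 0 ⇒ 7;  out={5}∪out(7)={1,5}
  fail(15) 'ea': from fail(13)=0 chase 'a': 0 ⇒ 0;  out=∅∪out(0)=∅
  fail(3) 'cba': from fail(2)=9 chase 'a': 9 ⇒ 10;  out=∅∪out(10)={3}
  fail(12) 'bba': from fail(11)=9 chase 'a': 9 ⇒ 10;  out={4}∪out(10)={3,4}
  fail(16) 'eaa': from fail(15)=0 chase 'a': 0 ⇒ 0;  out={6}∪out(0)={6}
  fail(4) 'cbae': from fail(3)=10 chase 'e': 10→0 ⇒ 13;  out=∅∪out(13)=∅
  fail(5) 'cbaea': from fail(4)=13 chase 'a': 13 ⇒ 15;  out=∅∪out(15)=∅
  fail(6) 'cbaeaa': from fail(5)=15 chase 'a': 15 ⇒ 16;  out={0}∪out(16)={0,6}

Run:
pos 0 'e': at 13
pos 1 'd': at 14  → match P1@[1:1],P5@[0:1]
pos 2 'c': at 1 ·f
pos 3 'b': at 2
pos 4 'a': at 3  → match P3@[3:4]
pos 5 'e': at 4
pos 6 'a': at 5
pos 7 'a': at 6  → match P0@[2:7],P6@[5:7]
pos 8 'c': at 1 ·f
pos 9 'd': at 8  → match P1@[9:9],P2@[8:9]
pos 10 'c': at 1 ·f
pos 11 'c': at 1 ·f
pos 12 'e': at 13 ·f
pos 13 'c': at 1 ·f
pos 14 'd': at 8  → match P1@[14:14],P2@[13:14]
pos 15 'd': at 7 ·f  → match P1@[15:15]
pos 16 'd': at 7 ·f  → match P1@[16:16]
pos 17 'c': at 1 ·f
pos 18 'b': at 2
pos 19 'a': at 3  → match P3@[18:19]
pos 20 'e': at 4
pos 21 'a': at 5
pos 22 'a': at 6  → match P0@[17:22],P6@[20:22]
pos 23 'd': at 7 ·f  → match P1@[23:23]
pos 24 'b': at 9 ·f
pos 25 'e': at 13 ·f
pos 26 'd': at 14  → match P1@[26:26],P5@[25:26]
pos 27 'b': at 9 ·f
pos 28 'a': at 10  → match P3@[27:28]
pos 29 'd': at 7 ·f  → match P1@[29:29]
pos 30 'c': at 1 ·f
pos 31 'b': at 2
pos 32 'e': at 13 ·f
pos 33 'd': at 14  → match P1@[33:33],P5@[32:33]
pos 34 'd': at 7 ·f  → match P1@[34:34]
pos 35 'e': at 13 ·f
pos 36 'b': at 9 ·f
pos 37 'b': at 11
pos 38 'a': at 12  → match P3@[37:38],P4@[36:38]
pos 39 'c': at 1 ·f
pos 40 'd': at 8  → match P1@[40:40],P2@[39:40]
pos 41 'e': at 13 ·f
pos 42 'd': at 14  → match P1@[42:42],P5@[41:42]
pos 43 'e': at 13 ·f
pos 44 'd': at 14  → match P1@[44:44],P5@[43:44]
pos 45 'b': at 9 ·f
pos 46 'b': at 11
pos 47 'd': at 7 ·f  → match P1@[47:47]
pos 48 'd': at 7 ·f  → match P1@[48:48]
pos 49 'c': at 1 ·f
pos 50 'b': at 2
pos 51 'a': at 3  → match P3@[50:51]
pos 52 'e': at 4
pos 53 'a': at 5
pos 54 'a': at 6  → match P0@[49:54],P6@[52:54]
pos 55 'b': at 9 ·f
pos 56 'e': at 13 ·f
pos 57 'd': at 14  → match P1@[57:57],P5@[56:57]
pos 58 'c': at 1 ·f
pos 59 'b': at 2
pos 60 'e': at 13 ·f
pos 61 'e': at 13 ·f
pos 62 'd': at 14  → match P1@[62:62],P5@[61:62]
pos 63 'd': at 7 ·f  → match P1@[63:63]
pos 64 'b': at 9 ·f
pos 65 'e': at 13 ·f
pos 66 'b': at 9 ·f
pos 67 'e': at 13 ·f
pos 68 'c': at 1 ·f
pos 69 'c': at 1 ·f
pos 70 'd': at 8  → match P1@[70:70],P2@[69:70]
pos 71 'c': at 1 ·f
pos 72 'd': at 8  → match P1@[72:72],P2@[71:72]
pos 73 'd': at 7 ·f  → match P1@[73:73]
pos 74 'd': at 7 ·f  → match P1@[74:74]
pos 75 'd': at 7 ·f  → match P1@[75:75]

Matches: [[1,1],[1,5],[4,3],[7,0],[7,6],[9,1],[9,2],[14,1],[14,2],[15,1],[16,1],[19,3],[22,0],[22,6],[23,1],[26,1],[26,5],[28,3],[29,1],[33,1],[33,5],[34,1],[38,3],[38,4],[40,1],[40,2],[42,1],[42,5],[44,1],[44,5],[47,1],[48,1],[51,3],[54,0],[54,6],[57,1],[57,5],[62,1],[62,5],[63,1],[70,1],[70,2],[72,1],[72,2],[73,1],[74,1],[75,1]]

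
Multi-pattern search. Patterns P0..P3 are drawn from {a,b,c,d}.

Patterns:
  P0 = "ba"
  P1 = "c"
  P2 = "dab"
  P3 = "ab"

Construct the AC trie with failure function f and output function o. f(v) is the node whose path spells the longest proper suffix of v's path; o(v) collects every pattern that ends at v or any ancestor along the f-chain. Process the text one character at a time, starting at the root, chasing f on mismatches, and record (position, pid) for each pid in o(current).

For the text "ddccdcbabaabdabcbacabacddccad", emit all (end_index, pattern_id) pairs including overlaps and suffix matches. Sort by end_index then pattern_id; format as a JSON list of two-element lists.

Build:
Trie (insert patterns):
  n0 'ε': a→7 b→1 c→3 d→4
  n1 'b': a→2
  n2 'ba': ·  ←P0
  n3 'c': ·  ←P1
  n4 'd': a→5
  n5 'da': b→6
  n6 'dab': ·  ←P2
  n7 'a': b→8
  n8 'ab': ·  ←P3

BFS fail/out derivation:
  n1('b'): parent n0 fail=0; on 'b' 0 → fail=0;  out ∅∪∅=∅
  n3('c'): parent n0 fail=0; on 'c' 0 → fail=0;  out {1}∪∅={1}
  n4('d'): parent n0 fail=0; on 'd' 0 → fail=0;  out ∅∪∅=∅
  n7('a'): parent n0 fail=0; on 'a' 0 → fail=0;  out ∅∪∅=∅
  n2('ba'): parent n1 fail=0; on 'a' 0 → fail=7;  out {0}∪∅={0}
  n5('da'): parent n4 fail=0; on 'a' 0 → fail=7;  out ∅∪∅=∅
  n8('ab'): parent n7 fail=0; on 'b' 0 → fail=1;  out {3}∪∅={3}
  n6('dab'): parent n5 fail=7; on 'b' 7 → fail=8;  out {2}∪{3}={2,3}

Scan:
[0] read 'd'  n0⇒n4
[1] read 'd'  n4⇒n4 (fail-walked)
[2] read 'c'  n4⇒n3 (fail-walked)  ** P1@[2:2]
[3] read 'c'  n3⇒n3 (fail-walked)  ** P1@[3:3]
[4] read 'd'  n3⇒n4 (fail-walked)
[5] read 'c'  n4⇒n3 (fail-walked)  ** P1@[5:5]
[6] read 'b'  n3⇒n1 (fail-walked)
[7] read 'a'  n1⇒n2  ** P0@[6:7]
[8] read 'b'  n2⇒n8 (fail-walked)  ** P3@[7:8]
[9] read 'a'  n8⇒n2 (fail-walked)  ** P0@[8:9]
[10] read 'a'  n2⇒n7 (fail-walked)
[11] read 'b'  n7⇒n8  ** P3@[10:11]
[12] read 'd'  n8⇒n4 (fail-walked)
[13] read 'a'  n4⇒n5
[14] read 'b'  n5⇒n6  ** P2@[12:14],P3@[13:14]
[15] read 'c'  n6⇒n3 (fail-walked)  ** P1@[15:15]
[16] read 'b'  n3⇒n1 (fail-walked)
[17] read 'a'  n1⇒n2  ** P0@[16:17]
[18] read 'c'  n2⇒n3 (fail-walked)  ** P1@[18:18]
[19] read 'a'  n3⇒n7 (fail-walked)
[20] read 'b'  n7⇒n8  ** P3@[19:20]
[21] read 'a'  n8⇒n2 (fail-walked)  ** P0@[20:21]
[22] read 'c'  n2⇒n3 (fail-walked)  ** P1@[22:22]
[23] read 'd'  n3⇒n4 (fail-walked)
[24] read 'd'  n4⇒n4 (fail-walked)
[25] read 'c'  n4⇒n3 (fail-walked)  ** P1@[25:25]
[26] read 'c'  n3⇒n3 (fail-walked)  ** P1@[26:26]
[27] read 'a'  n3⇒n7 (fail-walked)
[28] read 'd'  n7⇒n4 (fail-walked)

Matches: [[2,1],[3,1],[5,1],[7,0],[8,3],[9,0],[11,3],[14,2],[14,3],[15,1],[17,0],[18,1],[20,3],[21,0],[22,1],[25,1],[26,1]]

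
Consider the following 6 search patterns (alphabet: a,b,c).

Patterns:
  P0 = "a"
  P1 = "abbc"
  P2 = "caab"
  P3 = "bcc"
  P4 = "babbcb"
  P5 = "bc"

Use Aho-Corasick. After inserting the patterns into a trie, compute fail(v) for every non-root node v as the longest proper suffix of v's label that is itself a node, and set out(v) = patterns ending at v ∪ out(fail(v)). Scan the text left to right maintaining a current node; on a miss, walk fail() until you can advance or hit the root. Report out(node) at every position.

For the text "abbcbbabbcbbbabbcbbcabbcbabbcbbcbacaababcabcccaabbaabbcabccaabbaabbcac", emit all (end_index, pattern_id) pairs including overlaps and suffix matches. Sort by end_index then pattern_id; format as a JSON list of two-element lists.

Build automaton:
Trie nodes:
  n0 'ε': a→1 b→9 c→5
  n1 'a': b→2  [P0 ends]
  n2 'ab': b→3
  n3 'abb': c→4
  n4 'abbc': ·  [P1 ends]
  n5 'c': a→6
  n6 'ca': a→7
  n7 'caa': b→8
  n8 'caab': ·  [P2 ends]
  n9 'b': a→12 c→10
  n10 'bc': c→11  [P5 ends]
  n11 'bcc': ·  [P3 ends]
  n12 'ba': b→13
  n13 'bab': b→14
  n14 'babb': c→15
  n15 'babbc': b→16
  n16 'babbcb': ·  [P4 ends]

BFS fail/out derivation:
  n1('a'): parent n0 fail=0; on 'a' 0 → fail=0;  out {0}∪∅={0}
  n5('c'): parent n0 fail=0; on 'c' 0 → fail=0;  out ∅∪∅=∅
  n9('b'): parent n0 fail=0; on 'b' 0 → fail=0;  out ∅∪∅=∅
  n2('ab'): parent n1 fail=0; on 'b' 0 → fail=9;  out ∅∪∅=∅
  n6('ca'): parent n5 fail=0; on 'a' 0 → fail=1;  out ∅∪{0}={0}
  n10('bc'): parent n9 fail=0; on 'c' 0 → fail=5;  out {5}∪∅={5}
  n12('ba'): parent n9 fail=0; on 'a' 0 → fail=1;  out ∅∪{0}={0}
  n3('abb'): parent n2 fail=9; on 'b' 9→0 → fail=9;  out ∅∪∅=∅
  n7('caa'): parent n6 fail=1; on 'a' 1→0 → fail=1;  out ∅∪{0}={0}
  n11('bcc'): parent n10 fail=5; on 'c' 5→0 → fail=5;  out {3}∪∅={3}
  n13('bab'): parent n12 fail=1; on 'b' 1 → fail=2;  out ∅∪∅=∅
  n4('abbc'): parent n3 fail=9; on 'c' 9 → fail=10;  out {1}∪{5}={1,5}
  n8('caab'): parent n7 fail=1; on 'b' 1 → fail=2;  out {2}∪∅={2}
  n14('babb'): parent n13 fail=2; on 'b' 2 → fail=3;  out ∅∪∅=∅
  n15('babbc'): parent n14 fail=3; on 'c' 3 → fail=4;  out ∅∪{1,5}={1,5}
  n16('babbcb'): parent n15 fail=4; on 'b' 4→10→5→0 → fail=9;  out {4}∪∅={4}

Run:
i=0 'a': node 0→1  → match P0@[0:0]
i=1 'b': node 1→2
i=2 'b': node 2→3
i=3 'c': node 3→4  → match P1@[0:3],P5@[2:3]
i=4 'b': node 4→9 (fail-walked)
i=5 'b': node 9→9 (fail-walked)
i=6 'a': node 9→12  → match P0@[6:6]
i=7 'b': node 12→13
i=8 'b': node 13→14
i=9 'c': node 14→15  → match P1@[6:9],P5@[8:9]
i=10 'b': node 15→16  → match P4@[5:10]
i=11 'b': node 16→9 (fail-walked)
i=12 'b': node 9→9 (fail-walked)
i=13 'a': node 9→12  → match P0@[13:13]
i=14 'b': node 12→13
i=15 'b': node 13→14
i=16 'c': node 14→15  → match P1@[13:16],P5@[15:16]
i=17 'b': node 15→16  → match P4@[12:17]
i=18 'b': node 16→9 (fail-walked)
i=19 'c': node 9→10  → match P5@[18:19]
i=20 'a': node 10→6 (fail-walked)  → match P0@[20:20]
i=21 'b': node 6→2 (fail-walked)
i=22 'b': node 2→3
i=23 'c': node 3→4  → match P1@[20:23],P5@[22:23]
i=24 'b': node 4→9 (fail-walked)
i=25 'a': node 9→12  → match P0@[25:25]
i=26 'b': node 12→13
i=27 'b': node 13→14
i=28 'c': node 14→15  → match P1@[25:28],P5@[27:28]
i=29 'b': node 15→16  → match P4@[24:29]
i=30 'b': node 16→9 (fail-walked)
i=31 'c': node 9→10  → match P5@[30:31]
i=32 'b': node 10→9 (fail-walked)
i=33 'a': node 9→12  → match P0@[33:33]
i=34 'c': node 12→5 (fail-walked)
i=35 'a': node 5→6  → match P0@[35:35]
i=36 'a': node 6→7  → match P0@[36:36]
i=37 'b': node 7→8  → match P2@[34:37]
i=38 'a': node 8→12 (fail-walked)  → match P0@[38:38]
i=39 'b': node 12→13
i=40 'c': node 13→10 (fail-walked)  → match P5@[39:40]
i=41 'a': node 10→6 (fail-walked)  → match P0@[41:41]
i=42 'b': node 6→2 (fail-walked)
i=43 'c': node 2→10 (fail-walked)  → match P5@[42:43]
i=44 'c': node 10→11  → match P3@[42:44]
i=45 'c': node 11→5 (fail-walked)
i=46 'a': node 5→6  → match P0@[46:46]
i=47 'a': node 6→7  → match P0@[47:47]
i=48 'b': node 7→8  → match P2@[45:48]
i=49 'b': node 8→3 (fail-walked)
i=50 'a': node 3→12 (fail-walked)  → match P0@[50:50]
i=51 'a': node 12→1 (fail-walked)  → match P0@[51:51]
i=52 'b': node 1→2
i=53 'b': node 2→3
i=54 'c': node 3→4  → match P1@[51:54],P5@[53:54]
i=55 'a': node 4→6 (fail-walked)  → match P0@[55:55]
i=56 'b': node 6→2 (fail-walked)
i=57 'c': node 2→10 (fail-walked)  → match P5@[56:57]
i=58 'c': node 10→11  → match P3@[56:58]
i=59 'a': node 11→6 (fail-walked)  → match P0@[59:59]
i=60 'a': node 6→7  → match P0@[60:60]
i=61 'b': node 7→8  → match P2@[58:61]
i=62 'b': node 8→3 (fail-walked)
i=63 'a': node 3→12 (fail-walked)  → match P0@[63:63]
i=64 'a': node 12→1 (fail-walked)  → match P0@[64:64]
i=65 'b': node 1→2
i=66 'b': node 2→3
i=67 'c': node 3→4  → match P1@[64:67],P5@[66:67]
i=68 'a': node 4→6 (fail-walked)  → match P0@[68:68]
i=69 'c': node 6→5 (fail-walked)

All matches (sorted): [[0,0],[3,1],[3,5],[6,0],[9,1],[9,5],[10,4],[13,0],[16,1],[16,5],[17,4],[19,5],[20,0],[23,1],[23,5],[25,0],[28,1],[28,5],[29,4],[31,5],[33,0],[35,0],[36,0],[37,2],[38,0],[40,5],[41,0],[43,5],[44,3],[46,0],[47,0],[48,2],[50,0],[51,0],[54,1],[54,5],[55,0],[57,5],[58,3],[59,0],[60,0],[61,2],[63,0],[64,0],[67,1],[67,5],[68,0]]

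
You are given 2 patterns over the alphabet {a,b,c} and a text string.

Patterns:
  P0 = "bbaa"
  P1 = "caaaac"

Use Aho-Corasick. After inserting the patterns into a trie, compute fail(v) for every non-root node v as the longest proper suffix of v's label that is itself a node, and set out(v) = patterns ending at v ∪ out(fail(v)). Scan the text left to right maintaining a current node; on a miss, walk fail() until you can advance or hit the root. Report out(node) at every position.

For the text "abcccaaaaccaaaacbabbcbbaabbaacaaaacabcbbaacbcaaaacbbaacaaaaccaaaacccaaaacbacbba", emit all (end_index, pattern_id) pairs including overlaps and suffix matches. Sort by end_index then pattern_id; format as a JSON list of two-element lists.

Build automaton:
Trie nodes:
  0='ε' goto b→1 c→5
  1='b' goto b→2
  2='bb' goto a→3
  3='bba' goto a→4
  4='bbaa' goto ·  [P0 ends]
  5='c' goto a→6
  6='ca' goto a→7
  7='caa' goto a→8
  8='caaa' goto a→9
  9='caaaa' goto c→10
  10='caaaac' goto ·  [P1 ends]

BFS fail/out derivation:
  fail(1) 'b': from fail(0)=0 chase 'b': 0 ⇒ 0;  out=∅∪out(0)=∅
  fail(5) 'c': from fail(0)=0 chase 'c': 0 ⇒ 0;  out=∅∪out(0)=∅
  fail(2) 'bb': from fail(1)=0 chase 'b': 0 ⇒ 1;  out=∅∪out(1)=∅
  fail(6) 'ca': from fail(5)=0 chase 'a': 0 ⇒ 0;  out=∅∪out(0)=∅
  fail(3) 'bba': from fail(2)=1 chase 'a': 1→0 ⇒ 0;  out=∅∪out(0)=∅
  fail(7) 'caa': from fail(6)=0 chase 'a': 0 ⇒ 0;  out=∅∪out(0)=∅
  fail(4) 'bbaa': from fail(3)=0 chase 'a': 0 ⇒ 0;  out={0}∪out(0)={0}
  fail(8) 'caaa': from fail(7)=0 chase 'a': 0 ⇒ 0;  out=∅∪out(0)=∅
  fail(9) 'caaaa': from fail(8)=0 chase 'a': 0 ⇒ 0;  out=∅∪out(0)=∅
  fail(10) 'caaaac': from fail(9)=0 chase 'c': 0 ⇒ 5;  out={1}∪out(5)={1}

Scan:
i=0 'a': node 0→0
i=1 'b': node 0→1
i=2 'c': node 1→5 ·f
i=3 'c': node 5→5 ·f
i=4 'c': node 5→5 ·f
i=5 'a': node 5→6
i=6 'a': node 6→7
i=7 'a': node 7→8
i=8 'a': node 8→9
i=9 'c': node 9→10  emit P1@[4:9]
i=10 'c': node 10→5 ·f
i=11 'a': node 5→6
i=12 'a': node 6→7
i=13 'a': node 7→8
i=14 'a': node 8→9
i=15 'c': node 9→10  emit P1@[10:15]
i=16 'b': node 10→1 ·f
i=17 'a': node 1→0 ·f
i=18 'b': node 0→1
i=19 'b': node 1→2
i=20 'c': node 2→5 ·f
i=21 'b': node 5→1 ·f
i=22 'b': node 1→2
i=23 'a': node 2→3
i=24 'a': node 3→4  emit P0@[21:24]
i=25 'b': node 4→1 ·f
i=26 'b': node 1→2
i=27 'a': node 2→3
i=28 'a': node 3→4  emit P0@[25:28]
i=29 'c': node 4→5 ·f
i=30 'a': node 5→6
i=31 'a': node 6→7
i=32 'a': node 7→8
i=33 'a': node 8→9
i=34 'c': node 9→10  emit P1@[29:34]
i=35 'a': node 10→6 ·f
i=36 'b': node 6→1 ·f
i=37 'c': node 1→5 ·f
i=38 'b': node 5→1 ·f
i=39 'b': node 1→2
i=40 'a': node 2→3
i=41 'a': node 3→4  emit P0@[38:41]
i=42 'c': node 4→5 ·f
i=43 'b': node 5→1 ·f
i=44 'c': node 1→5 ·f
i=45 'a': node 5→6
i=46 'a': node 6→7
i=47 'a': node 7→8
i=48 'a': node 8→9
i=49 'c': node 9→10  emit P1@[44:49]
i=50 'b': node 10→1 ·f
i=51 'b': node 1→2
i=52 'a': node 2→3
i=53 'a': node 3→4  emit P0@[50:53]
i=54 'c': node 4→5 ·f
i=55 'a': node 5→6
i=56 'a': node 6→7
i=57 'a': node 7→8
i=58 'a': node 8→9
i=59 'c': node 9→10  emit P1@[54:59]
i=60 'c': node 10→5 ·f
i=61 'a': node 5→6
i=62 'a': node 6→7
i=63 'a': node 7→8
i=64 'a': node 8→9
i=65 'c': node 9→10  emit P1@[60:65]
i=66 'c': node 10→5 ·f
i=67 'c': node 5→5 ·f
i=68 'a': node 5→6
i=69 'a': node 6→7
i=70 'a': node 7→8
i=71 'a': node 8→9
i=72 'c': node 9→10  emit P1@[67:72]
i=73 'b': node 10→1 ·f
i=74 'a': node 1→0 ·f
i=75 'c': node 0→5
i=76 'b': node 5→1 ·f
i=77 'b': node 1→2
i=78 'a': node 2→3

Matches: [[9,1],[15,1],[24,0],[28,0],[34,1],[41,0],[49,1],[53,0],[59,1],[65,1],[72,1]]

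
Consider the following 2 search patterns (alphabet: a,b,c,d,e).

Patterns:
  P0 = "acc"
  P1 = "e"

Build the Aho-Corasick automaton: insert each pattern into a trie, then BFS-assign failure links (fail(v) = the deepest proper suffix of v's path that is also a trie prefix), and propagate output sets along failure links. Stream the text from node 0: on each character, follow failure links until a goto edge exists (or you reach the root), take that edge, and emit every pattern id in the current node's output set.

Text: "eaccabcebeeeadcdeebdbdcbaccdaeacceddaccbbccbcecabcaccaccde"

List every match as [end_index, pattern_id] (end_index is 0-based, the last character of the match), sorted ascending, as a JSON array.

Build:
Trie (insert patterns):
  0='ε' goto a→1 e→4
  1='a' goto c→2
  2='ac' goto c→3
  3='acc' goto ·  ←P0
  4='e' goto ·  ←P1

Failure links (BFS by depth):
  fail(1) 'a': from fail(0)=0 chase 'a': 0 ⇒ 0;  out=∅∪out(0)=∅
  fail(4) 'e': from fail(0)=0 chase 'e': 0 ⇒ 0;  out={1}∪out(0)={1}
  fail(2) 'ac': from fail(1)=0 chase 'c': 0 ⇒ 0;  out=∅∪out(0)=∅
  fail(3) 'acc': from fail(2)=0 chase 'c': 0 ⇒ 0;  out={0}∪out(0)={0}

Scan:
pos 0 'e': at 4  emit P1@[0:0]
pos 1 'a': at 1 (fail-walked)
pos 2 'c': at 2
pos 3 'c': at 3  emit P0@[1:3]
pos 4 'a': at 1 (fail-walked)
pos 5 'b': at 0 (fail-walked)
pos 6 'c': at 0
pos 7 'e': at 4  emit P1@[7:7]
pos 8 'b': at 0 (fail-walked)
pos 9 'e': at 4  emit P1@[9:9]
pos 10 'e': at 4 (fail-walked)  emit P1@[10:10]
pos 11 'e': at 4 (fail-walked)  emit P1@[11:11]
pos 12 'a': at 1 (fail-walked)
pos 13 'd': at 0 (fail-walked)
pos 14 'c': at 0
pos 15 'd': at 0
pos 16 'e': at 4  emit P1@[16:16]
pos 17 'e': at 4 (fail-walked)  emit P1@[17:17]
pos 18 'b': at 0 (fail-walked)
pos 19 'd': at 0
pos 20 'b': at 0
pos 21 'd': at 0
pos 22 'c': at 0
pos 23 'b': at 0
pos 24 'a': at 1
pos 25 'c': at 2
pos 26 'c': at 3  emit P0@[24:26]
pos 27 'd': at 0 (fail-walked)
pos 28 'a': at 1
pos 29 'e': at 4 (fail-walked)  emit P1@[29:29]
pos 30 'a': at 1 (fail-walked)
pos 31 'c': at 2
pos 32 'c': at 3  emit P0@[30:32]
pos 33 'e': at 4 (fail-walked)  emit P1@[33:33]
pos 34 'd': at 0 (fail-walked)
pos 35 'd': at 0
pos 36 'a': at 1
pos 37 'c': at 2
pos 38 'c': at 3  emit P0@[36:38]
pos 39 'b': at 0 (fail-walked)
pos 40 'b': at 0
pos 41 'c': at 0
pos 42 'c': at 0
pos 43 'b': at 0
pos 44 'c': at 0
pos 45 'e': at 4  emit P1@[45:45]
pos 46 'c': at 0 (fail-walked)
pos 47 'a': at 1
pos 48 'b': at 0 (fail-walked)
pos 49 'c': at 0
pos 50 'a': at 1
pos 51 'c': at 2
pos 52 'c': at 3  emit P0@[50:52]
pos 53 'a': at 1 (fail-walked)
pos 54 'c': at 2
pos 55 'c': at 3  emit P0@[53:55]
pos 56 'd': at 0 (fail-walked)
pos 57 'e': at 4  emit P1@[57:57]

All matches (sorted): [[0,1],[3,0],[7,1],[9,1],[10,1],[11,1],[16,1],[17,1],[26,0],[29,1],[32,0],[33,1],[38,0],[45,1],[52,0],[55,0],[57,1]]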